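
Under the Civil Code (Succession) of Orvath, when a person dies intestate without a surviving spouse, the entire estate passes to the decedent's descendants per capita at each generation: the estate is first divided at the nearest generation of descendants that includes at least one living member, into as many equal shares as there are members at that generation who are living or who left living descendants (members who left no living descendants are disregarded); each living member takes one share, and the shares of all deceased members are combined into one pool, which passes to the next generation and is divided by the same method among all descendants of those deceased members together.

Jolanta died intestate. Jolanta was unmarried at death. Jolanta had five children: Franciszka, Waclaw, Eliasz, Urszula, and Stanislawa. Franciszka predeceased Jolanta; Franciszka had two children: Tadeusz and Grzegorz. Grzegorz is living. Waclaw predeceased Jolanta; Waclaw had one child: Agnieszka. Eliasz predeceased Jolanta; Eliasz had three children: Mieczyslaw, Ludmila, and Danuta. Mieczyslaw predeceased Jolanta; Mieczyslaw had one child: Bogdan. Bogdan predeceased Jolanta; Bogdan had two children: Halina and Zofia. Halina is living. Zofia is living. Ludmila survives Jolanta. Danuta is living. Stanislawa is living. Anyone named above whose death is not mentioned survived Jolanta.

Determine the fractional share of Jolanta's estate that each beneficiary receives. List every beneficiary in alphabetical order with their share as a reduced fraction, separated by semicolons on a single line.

There is no surviving spouse, so the entire estate passes to Jolanta's descendants per capita at each generation.
At generation 1 (Franciszka, Waclaw, Eliasz, Urszula, Stanislawa) there are 5 shares of (1)/5 = 1/5 each.
Living: Urszula and Stanislawa — each takes 1/5.
Deceased: Franciszka, Waclaw, and Eliasz. Their combined 3/5 is pooled and carried to generation 2.
At generation 2 (Tadeusz, Grzegorz, Agnieszka, Mieczyslaw, Ludmila, Danuta) there are 6 shares of (3/5)/6 = 1/10 each.
Living: Tadeusz, Grzegorz, Agnieszka, Ludmila, and Danuta — each takes 1/10.
Deceased: Mieczyslaw. That 1/10 share is carried to generation 3.
At generation 3 (Bogdan) there are 1 shares of (1/10)/1 = 1/10 each.
Deceased: Bogdan. That 1/10 share is carried to generation 4.
At generation 4 (Halina, Zofia) there are 2 shares of (1/10)/2 = 1/20 each.
Living: Halina and Zofia — each takes 1/20.

Agnieszka 1/10; Danuta 1/10; Grzegorz 1/10; Halina 1/20; Ludmila 1/10; Stanislawa 1/5; Tadeusz 1/10; Urszula 1/5; Zofia 1/20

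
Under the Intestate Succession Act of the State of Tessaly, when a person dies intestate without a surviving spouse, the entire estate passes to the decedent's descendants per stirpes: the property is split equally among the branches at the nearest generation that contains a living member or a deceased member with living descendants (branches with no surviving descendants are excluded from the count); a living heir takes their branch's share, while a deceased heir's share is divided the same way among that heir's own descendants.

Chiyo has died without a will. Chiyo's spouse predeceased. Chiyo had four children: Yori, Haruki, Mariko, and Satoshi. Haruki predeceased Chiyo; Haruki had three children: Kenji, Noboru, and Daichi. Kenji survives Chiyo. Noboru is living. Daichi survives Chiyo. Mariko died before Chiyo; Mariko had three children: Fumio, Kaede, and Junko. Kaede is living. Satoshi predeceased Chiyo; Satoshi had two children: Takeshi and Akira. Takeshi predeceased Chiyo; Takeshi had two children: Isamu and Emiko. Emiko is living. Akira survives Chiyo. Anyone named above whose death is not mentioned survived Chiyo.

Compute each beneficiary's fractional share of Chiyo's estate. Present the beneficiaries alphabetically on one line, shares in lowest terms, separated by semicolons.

There is no surviving spouse, so the entire estate passes to Chiyo's descendants per stirpes.
The estate is divided into 4 equal shares of 1/4 among Yori, Haruki, Mariko, Satoshi.
Yori is living and takes 1/4.
Haruki predeceased; the 1/4 allotted to Haruki's branch passes to Haruki's issue by representation.
The 1/4 is divided into 3 equal shares of 1/12 among Kenji, Noboru, Daichi.
Kenji is living and takes 1/12.
Noboru is living and takes 1/12.
Daichi is living and takes 1/12.
Mariko predeceased; the 1/4 allotted to Mariko's branch passes to Mariko's issue by representation.
The 1/4 is divided into 3 equal shares of 1/12 among Fumio, Kaede, Junko.
Fumio is living and takes 1/12.
Kaede is living and takes 1/12.
Junko is living and takes 1/12.
Satoshi predeceased; the 1/4 allotted to Satoshi's branch passes to Satoshi's issue by representation.
The 1/4 is divided into 2 equal shares of 1/8 among Takeshi, Akira.
Takeshi predeceased; the 1/8 allotted to Takeshi's branch passes to Takeshi's issue by representation.
The 1/8 is divided into 2 equal shares of 1/16 among Isamu, Emiko.
Isamu is living and takes 1/16.
Emiko is living and takes 1/16.
Akira is living and takes 1/8.

Akira 1/8; Daichi 1/12; Emiko 1/16; Fumio 1/12; Isamu 1/16; Junko 1/12; Kaede 1/12; Kenji 1/12; Noboru 1/12; Yori 1/4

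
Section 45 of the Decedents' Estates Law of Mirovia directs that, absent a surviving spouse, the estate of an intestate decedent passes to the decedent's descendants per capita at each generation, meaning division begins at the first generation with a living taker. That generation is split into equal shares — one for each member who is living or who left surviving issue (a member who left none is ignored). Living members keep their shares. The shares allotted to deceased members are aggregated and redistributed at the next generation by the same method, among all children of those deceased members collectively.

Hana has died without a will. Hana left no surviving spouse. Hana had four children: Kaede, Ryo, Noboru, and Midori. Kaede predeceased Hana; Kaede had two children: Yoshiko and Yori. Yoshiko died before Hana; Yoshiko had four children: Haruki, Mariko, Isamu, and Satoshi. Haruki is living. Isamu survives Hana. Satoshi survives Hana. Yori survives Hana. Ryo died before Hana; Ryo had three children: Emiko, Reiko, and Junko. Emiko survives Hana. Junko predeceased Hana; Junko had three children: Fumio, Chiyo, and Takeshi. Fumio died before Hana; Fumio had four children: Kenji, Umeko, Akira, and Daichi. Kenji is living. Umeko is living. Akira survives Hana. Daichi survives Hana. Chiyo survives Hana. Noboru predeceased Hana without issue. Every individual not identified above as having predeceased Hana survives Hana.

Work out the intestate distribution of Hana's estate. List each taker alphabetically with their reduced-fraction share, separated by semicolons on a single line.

Akira 1/105; Chiyo 4/105; Daichi 1/105; Emiko 2/15; Haruki 4/105; Isamu 4/105; Kenji 1/105; Mariko 4/105; Midori 1/3; Reiko 2/15; Satoshi 4/105; Takeshi 4/105; Umeko 1/105; Yori 2/15

There is no surviving spouse, so the entire estate passes to Hana's descendants per capita at each generation.
At generation 1 (Kaede, Ryo, Midori) there are 3 shares of (1)/3 = 1/3 each.
Living: Midori — each takes 1/3.
Deceased: Kaede and Ryo. Their combined 2/3 is pooled and carried to generation 2.
At generation 2 (Yoshiko, Yori, Emiko, Reiko, Junko) there are 5 shares of (2/3)/5 = 2/15 each.
Living: Yori, Emiko, and Reiko — each takes 2/15.
Deceased: Yoshiko and Junko. Their combined 4/15 is pooled and carried to generation 3.
At generation 3 (Haruki, Mariko, Isamu, Satoshi, Fumio, Chiyo, Takeshi) there are 7 shares of (4/15)/7 = 4/105 each.
Living: Haruki, Mariko, Isamu, Satoshi, Chiyo, and Takeshi — each takes 4/105.
Deceased: Fumio. That 4/105 share is carried to generation 4.
At generation 4 (Kenji, Umeko, Akira, Daichi) there are 4 shares of (4/105)/4 = 1/105 each.
Living: Kenji, Umeko, Akira, and Daichi — each takes 1/105.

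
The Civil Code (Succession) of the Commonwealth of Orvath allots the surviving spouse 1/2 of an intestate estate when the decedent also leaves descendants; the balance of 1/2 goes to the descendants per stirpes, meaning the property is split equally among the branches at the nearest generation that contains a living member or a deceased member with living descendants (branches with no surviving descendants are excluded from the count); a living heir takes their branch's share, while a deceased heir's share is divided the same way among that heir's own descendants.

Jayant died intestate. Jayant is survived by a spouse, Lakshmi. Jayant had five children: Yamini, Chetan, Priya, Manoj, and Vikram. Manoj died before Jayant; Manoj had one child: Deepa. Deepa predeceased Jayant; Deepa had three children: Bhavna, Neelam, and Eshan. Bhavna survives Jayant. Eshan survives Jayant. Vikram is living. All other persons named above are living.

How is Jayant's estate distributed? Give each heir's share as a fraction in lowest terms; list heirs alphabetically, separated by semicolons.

Bhavna 1/30; Chetan 1/10; Eshan 1/30; Lakshmi 1/2; Neelam 1/30; Priya 1/10; Vikram 1/10; Yamini 1/10

Lakshmi, as surviving spouse, takes 1/2.
The remaining 1/2 passes to Jayant's descendants per stirpes.
The 1/2 is divided into 5 equal shares of 1/10 among Yamini, Chetan, Priya, Manoj, Vikram.
Yamini is living and takes 1/10.
Chetan is living and takes 1/10.
Priya is living and takes 1/10.
Manoj predeceased; the 1/10 allotted to Manoj's branch passes to Manoj's issue by representation.
Deepa's line is the sole branch at this level, so the full 1/10 passes to Deepa's issue by representation.
The 1/10 is divided into 3 equal shares of 1/30 among Bhavna, Neelam, Eshan.
Bhavna is living and takes 1/30.
Neelam is living and takes 1/30.
Eshan is living and takes 1/30.
Vikram is living and takes 1/10.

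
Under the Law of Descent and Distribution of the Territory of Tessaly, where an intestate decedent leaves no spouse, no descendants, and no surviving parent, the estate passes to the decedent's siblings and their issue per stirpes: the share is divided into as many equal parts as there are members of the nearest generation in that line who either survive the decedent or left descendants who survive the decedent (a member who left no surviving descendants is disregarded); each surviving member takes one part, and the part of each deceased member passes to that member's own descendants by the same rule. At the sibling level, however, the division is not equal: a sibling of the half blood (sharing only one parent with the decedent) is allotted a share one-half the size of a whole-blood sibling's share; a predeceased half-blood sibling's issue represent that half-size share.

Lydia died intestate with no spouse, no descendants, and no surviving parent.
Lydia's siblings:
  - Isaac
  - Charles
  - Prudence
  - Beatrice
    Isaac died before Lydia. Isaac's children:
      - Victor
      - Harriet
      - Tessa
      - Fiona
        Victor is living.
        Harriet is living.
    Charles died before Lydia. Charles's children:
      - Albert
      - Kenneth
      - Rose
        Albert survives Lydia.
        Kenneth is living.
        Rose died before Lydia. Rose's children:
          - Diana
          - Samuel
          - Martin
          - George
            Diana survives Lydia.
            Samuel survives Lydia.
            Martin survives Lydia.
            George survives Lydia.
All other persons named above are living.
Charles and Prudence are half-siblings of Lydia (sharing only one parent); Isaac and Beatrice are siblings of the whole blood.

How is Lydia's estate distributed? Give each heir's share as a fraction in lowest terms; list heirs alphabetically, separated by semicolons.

No spouse, descendants, or parent survives, so the estate passes to Lydia's siblings per stirpes.
Half-blood siblings count for one-half the weight of whole-blood siblings at the initial division.
Dividing 1 in proportion to weights (total weight 3): Isaac (weight 1) → 1/3; Charles (weight 1/2) → 1/6; Prudence (weight 1/2) → 1/6; Beatrice (weight 1) → 1/3.
Isaac predeceased; the 1/3 allotted to Isaac's branch passes to Isaac's issue by representation.
The 1/3 is divided into 4 equal shares of 1/12 among Victor, Harriet, Tessa, Fiona.
Victor is living and takes 1/12.
Harriet is living and takes 1/12.
Tessa is living and takes 1/12.
Fiona is living and takes 1/12.
Charles predeceased; the 1/6 allotted to Charles's branch passes to Charles's issue by representation.
The 1/6 is divided into 3 equal shares of 1/18 among Albert, Kenneth, Rose.
Albert is living and takes 1/18.
Kenneth is living and takes 1/18.
Rose predeceased; the 1/18 allotted to Rose's branch passes to Rose's issue by representation.
The 1/18 is divided into 4 equal shares of 1/72 among Diana, Samuel, Martin, George.
Diana is living and takes 1/72.
Samuel is living and takes 1/72.
Martin is living and takes 1/72.
George is living and takes 1/72.
Prudence is living and takes 1/6.
Beatrice is living and takes 1/3.

Albert 1/18; Beatrice 1/3; Diana 1/72; Fiona 1/12; George 1/72; Harriet 1/12; Kenneth 1/18; Martin 1/72; Prudence 1/6; Samuel 1/72; Tessa 1/12; Victor 1/12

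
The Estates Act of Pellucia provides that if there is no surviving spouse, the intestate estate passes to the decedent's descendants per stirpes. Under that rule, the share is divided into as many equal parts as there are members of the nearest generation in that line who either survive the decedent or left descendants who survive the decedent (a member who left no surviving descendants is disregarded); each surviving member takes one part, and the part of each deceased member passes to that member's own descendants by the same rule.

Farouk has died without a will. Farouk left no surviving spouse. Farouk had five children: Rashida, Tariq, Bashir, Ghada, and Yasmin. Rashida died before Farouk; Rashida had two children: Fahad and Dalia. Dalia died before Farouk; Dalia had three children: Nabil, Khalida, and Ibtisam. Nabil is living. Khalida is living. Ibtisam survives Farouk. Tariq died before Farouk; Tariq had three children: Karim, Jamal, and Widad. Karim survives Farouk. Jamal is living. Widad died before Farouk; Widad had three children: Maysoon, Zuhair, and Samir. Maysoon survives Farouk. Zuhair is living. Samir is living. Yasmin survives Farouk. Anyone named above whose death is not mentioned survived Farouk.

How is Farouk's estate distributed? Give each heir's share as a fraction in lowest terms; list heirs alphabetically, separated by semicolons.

There is no surviving spouse, so the entire estate passes to Farouk's descendants per stirpes.
The estate is divided into 5 equal shares of 1/5 among Rashida, Tariq, Bashir, Ghada, Yasmin.
Rashida predeceased; the 1/5 allotted to Rashida's branch passes to Rashida's issue by representation.
The 1/5 is divided into 2 equal shares of 1/10 among Fahad, Dalia.
Fahad is living and takes 1/10.
Dalia predeceased; the 1/10 allotted to Dalia's branch passes to Dalia's issue by representation.
The 1/10 is divided into 3 equal shares of 1/30 among Nabil, Khalida, Ibtisam.
Nabil is living and takes 1/30.
Khalida is living and takes 1/30.
Ibtisam is living and takes 1/30.
Tariq predeceased; the 1/5 allotted to Tariq's branch passes to Tariq's issue by representation.
The 1/5 is divided into 3 equal shares of 1/15 among Karim, Jamal, Widad.
Karim is living and takes 1/15.
Jamal is living and takes 1/15.
Widad predeceased; the 1/15 allotted to Widad's branch passes to Widad's issue by representation.
The 1/15 is divided into 3 equal shares of 1/45 among Maysoon, Zuhair, Samir.
Maysoon is living and takes 1/45.
Zuhair is living and takes 1/45.
Samir is living and takes 1/45.
Bashir is living and takes 1/5.
Ghada is living and takes 1/5.
Yasmin is living and takes 1/5.

Bashir 1/5; Fahad 1/10; Ghada 1/5; Ibtisam 1/30; Jamal 1/15; Karim 1/15; Khalida 1/30; Maysoon 1/45; Nabil 1/30; Samir 1/45; Yasmin 1/5; Zuhair 1/45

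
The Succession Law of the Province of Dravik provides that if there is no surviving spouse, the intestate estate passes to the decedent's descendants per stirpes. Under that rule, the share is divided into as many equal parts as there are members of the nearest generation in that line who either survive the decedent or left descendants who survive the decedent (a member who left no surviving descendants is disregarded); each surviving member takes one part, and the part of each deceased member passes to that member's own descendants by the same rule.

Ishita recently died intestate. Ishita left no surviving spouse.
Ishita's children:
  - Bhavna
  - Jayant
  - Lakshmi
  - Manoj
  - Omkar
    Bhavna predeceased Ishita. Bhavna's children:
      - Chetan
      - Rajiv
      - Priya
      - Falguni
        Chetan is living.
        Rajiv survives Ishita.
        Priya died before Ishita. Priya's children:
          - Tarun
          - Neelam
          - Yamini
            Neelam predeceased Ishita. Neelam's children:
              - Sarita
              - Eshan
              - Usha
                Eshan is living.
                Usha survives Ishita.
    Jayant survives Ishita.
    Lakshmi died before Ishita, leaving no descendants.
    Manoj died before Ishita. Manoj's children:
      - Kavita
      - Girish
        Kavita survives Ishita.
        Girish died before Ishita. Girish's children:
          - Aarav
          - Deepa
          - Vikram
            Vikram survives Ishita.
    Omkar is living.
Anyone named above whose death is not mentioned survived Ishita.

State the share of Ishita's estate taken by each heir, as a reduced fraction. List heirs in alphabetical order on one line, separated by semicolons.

There is no surviving spouse, so the entire estate passes to Ishita's descendants per stirpes.
Lakshmi left no surviving issue, so that branch lapses and is disregarded.
The estate is divided into 4 equal shares of 1/4 among Bhavna, Jayant, Manoj, Omkar.
Bhavna predeceased; the 1/4 allotted to Bhavna's branch passes to Bhavna's issue by representation.
The 1/4 is divided into 4 equal shares of 1/16 among Chetan, Rajiv, Priya, Falguni.
Chetan is living and takes 1/16.
Rajiv is living and takes 1/16.
Priya predeceased; the 1/16 allotted to Priya's branch passes to Priya's issue by representation.
The 1/16 is divided into 3 equal shares of 1/48 among Tarun, Neelam, Yamini.
Tarun is living and takes 1/48.
Neelam predeceased; the 1/48 allotted to Neelam's branch passes to Neelam's issue by representation.
The 1/48 is divided into 3 equal shares of 1/144 among Sarita, Eshan, Usha.
Sarita is living and takes 1/144.
Eshan is living and takes 1/144.
Usha is living and takes 1/144.
Yamini is living and takes 1/48.
Falguni is living and takes 1/16.
Jayant is living and takes 1/4.
Manoj predeceased; the 1/4 allotted to Manoj's branch passes to Manoj's issue by representation.
The 1/4 is divided into 2 equal shares of 1/8 among Kavita, Girish.
Kavita is living and takes 1/8.
Girish predeceased; the 1/8 allotted to Girish's branch passes to Girish's issue by representation.
The 1/8 is divided into 3 equal shares of 1/24 among Aarav, Deepa, Vikram.
Aarav is living and takes 1/24.
Deepa is living and takes 1/24.
Vikram is living and takes 1/24.
Omkar is living and takes 1/4.

Aarav 1/24; Chetan 1/16; Deepa 1/24; Eshan 1/144; Falguni 1/16; Jayant 1/4; Kavita 1/8; Omkar 1/4; Rajiv 1/16; Sarita 1/144; Tarun 1/48; Usha 1/144; Vikram 1/24; Yamini 1/48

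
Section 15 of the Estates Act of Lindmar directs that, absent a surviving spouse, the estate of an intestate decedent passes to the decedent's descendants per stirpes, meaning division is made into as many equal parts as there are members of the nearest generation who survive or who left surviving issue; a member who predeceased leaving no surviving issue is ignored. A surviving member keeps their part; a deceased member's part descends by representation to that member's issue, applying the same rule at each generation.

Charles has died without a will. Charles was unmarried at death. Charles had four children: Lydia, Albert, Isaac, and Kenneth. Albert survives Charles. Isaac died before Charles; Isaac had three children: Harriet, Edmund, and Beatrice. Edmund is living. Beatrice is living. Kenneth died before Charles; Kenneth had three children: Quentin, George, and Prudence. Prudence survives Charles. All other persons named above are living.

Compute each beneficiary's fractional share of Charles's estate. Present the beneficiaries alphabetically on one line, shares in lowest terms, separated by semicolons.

There is no surviving spouse, so the entire estate passes to Charles's descendants per stirpes.
The estate is divided into 4 equal shares of 1/4 among Lydia, Albert, Isaac, Kenneth.
Lydia is living and takes 1/4.
Albert is living and takes 1/4.
Isaac predeceased; the 1/4 allotted to Isaac's branch passes to Isaac's issue by representation.
The 1/4 is divided into 3 equal shares of 1/12 among Harriet, Edmund, Beatrice.
Harriet is living and takes 1/12.
Edmund is living and takes 1/12.
Beatrice is living and takes 1/12.
Kenneth predeceased; the 1/4 allotted to Kenneth's branch passes to Kenneth's issue by representation.
The 1/4 is divided into 3 equal shares of 1/12 among Quentin, George, Prudence.
Quentin is living and takes 1/12.
George is living and takes 1/12.
Prudence is living and takes 1/12.

Albert 1/4; Beatrice 1/12; Edmund 1/12; George 1/12; Harriet 1/12; Lydia 1/4; Prudence 1/12; Quentin 1/12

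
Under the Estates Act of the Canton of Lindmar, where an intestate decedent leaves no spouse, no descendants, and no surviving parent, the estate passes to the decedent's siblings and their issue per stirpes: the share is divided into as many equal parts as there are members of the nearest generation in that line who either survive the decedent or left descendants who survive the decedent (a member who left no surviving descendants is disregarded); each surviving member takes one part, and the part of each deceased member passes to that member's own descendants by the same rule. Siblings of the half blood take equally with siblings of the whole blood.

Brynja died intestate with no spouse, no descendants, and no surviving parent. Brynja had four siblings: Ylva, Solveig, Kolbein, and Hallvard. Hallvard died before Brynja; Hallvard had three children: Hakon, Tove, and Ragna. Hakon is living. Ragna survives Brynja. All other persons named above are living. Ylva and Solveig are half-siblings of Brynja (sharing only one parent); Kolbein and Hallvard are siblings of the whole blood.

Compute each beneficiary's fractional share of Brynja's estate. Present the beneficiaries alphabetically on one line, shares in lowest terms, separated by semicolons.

Hakon 1/12; Kolbein 1/4; Ragna 1/12; Solveig 1/4; Tove 1/12; Ylva 1/4

No spouse, descendants, or parent survives, so the estate passes to Brynja's siblings per stirpes.
Half-blood and whole-blood siblings take equally under the stated rule.
The estate is divided into 4 equal shares of 1/4 among Ylva, Solveig, Kolbein, Hallvard.
Ylva is living and takes 1/4.
Solveig is living and takes 1/4.
Kolbein is living and takes 1/4.
Hallvard predeceased; the 1/4 allotted to Hallvard's branch passes to Hallvard's issue by representation.
The 1/4 is divided into 3 equal shares of 1/12 among Hakon, Tove, Ragna.
Hakon is living and takes 1/12.
Tove is living and takes 1/12.
Ragna is living and takes 1/12.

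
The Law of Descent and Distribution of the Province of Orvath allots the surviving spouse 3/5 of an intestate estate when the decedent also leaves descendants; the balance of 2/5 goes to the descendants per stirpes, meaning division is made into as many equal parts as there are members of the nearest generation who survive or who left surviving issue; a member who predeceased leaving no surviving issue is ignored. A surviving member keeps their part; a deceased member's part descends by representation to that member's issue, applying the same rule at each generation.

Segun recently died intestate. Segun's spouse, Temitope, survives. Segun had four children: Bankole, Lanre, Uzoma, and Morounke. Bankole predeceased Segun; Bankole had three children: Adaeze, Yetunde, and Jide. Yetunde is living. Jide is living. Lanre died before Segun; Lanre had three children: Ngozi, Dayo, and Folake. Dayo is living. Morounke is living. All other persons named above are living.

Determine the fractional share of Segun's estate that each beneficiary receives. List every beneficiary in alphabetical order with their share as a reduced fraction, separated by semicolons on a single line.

Temitope, as surviving spouse, takes 3/5.
The remaining 2/5 passes to Segun's descendants per stirpes.
The 2/5 is divided into 4 equal shares of 1/10 among Bankole, Lanre, Uzoma, Morounke.
Bankole predeceased; the 1/10 allotted to Bankole's branch passes to Bankole's issue by representation.
The 1/10 is divided into 3 equal shares of 1/30 among Adaeze, Yetunde, Jide.
Adaeze is living and takes 1/30.
Yetunde is living and takes 1/30.
Jide is living and takes 1/30.
Lanre predeceased; the 1/10 allotted to Lanre's branch passes to Lanre's issue by representation.
The 1/10 is divided into 3 equal shares of 1/30 among Ngozi, Dayo, Folake.
Ngozi is living and takes 1/30.
Dayo is living and takes 1/30.
Folake is living and takes 1/30.
Uzoma is living and takes 1/10.
Morounke is living and takes 1/10.

Adaeze 1/30; Dayo 1/30; Folake 1/30; Jide 1/30; Morounke 1/10; Ngozi 1/30; Temitope 3/5; Uzoma 1/10; Yetunde 1/30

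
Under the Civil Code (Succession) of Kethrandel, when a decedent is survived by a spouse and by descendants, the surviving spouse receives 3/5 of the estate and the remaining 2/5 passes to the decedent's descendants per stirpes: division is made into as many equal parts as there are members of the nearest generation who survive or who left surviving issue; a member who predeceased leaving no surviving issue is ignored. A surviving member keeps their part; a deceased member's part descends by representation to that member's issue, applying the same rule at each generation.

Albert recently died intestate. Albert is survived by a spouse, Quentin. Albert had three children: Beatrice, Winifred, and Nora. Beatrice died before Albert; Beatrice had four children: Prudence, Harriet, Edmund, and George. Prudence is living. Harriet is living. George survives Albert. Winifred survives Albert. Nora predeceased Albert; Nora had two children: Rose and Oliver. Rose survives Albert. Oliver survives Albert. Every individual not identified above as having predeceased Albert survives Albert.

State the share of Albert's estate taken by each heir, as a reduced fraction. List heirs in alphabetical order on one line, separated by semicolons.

Quentin, as surviving spouse, takes 3/5.
The remaining 2/5 passes to Albert's descendants per stirpes.
The 2/5 is divided into 3 equal shares of 2/15 among Beatrice, Winifred, Nora.
Beatrice predeceased; the 2/15 allotted to Beatrice's branch passes to Beatrice's issue by representation.
The 2/15 is divided into 4 equal shares of 1/30 among Prudence, Harriet, Edmund, George.
Prudence is living and takes 1/30.
Harriet is living and takes 1/30.
Edmund is living and takes 1/30.
George is living and takes 1/30.
Winifred is living and takes 2/15.
Nora predeceased; the 2/15 allotted to Nora's branch passes to Nora's issue by representation.
The 2/15 is divided into 2 equal shares of 1/15 among Rose, Oliver.
Rose is living and takes 1/15.
Oliver is living and takes 1/15.

Edmund 1/30; George 1/30; Harriet 1/30; Oliver 1/15; Prudence 1/30; Quentin 3/5; Rose 1/15; Winifred 2/15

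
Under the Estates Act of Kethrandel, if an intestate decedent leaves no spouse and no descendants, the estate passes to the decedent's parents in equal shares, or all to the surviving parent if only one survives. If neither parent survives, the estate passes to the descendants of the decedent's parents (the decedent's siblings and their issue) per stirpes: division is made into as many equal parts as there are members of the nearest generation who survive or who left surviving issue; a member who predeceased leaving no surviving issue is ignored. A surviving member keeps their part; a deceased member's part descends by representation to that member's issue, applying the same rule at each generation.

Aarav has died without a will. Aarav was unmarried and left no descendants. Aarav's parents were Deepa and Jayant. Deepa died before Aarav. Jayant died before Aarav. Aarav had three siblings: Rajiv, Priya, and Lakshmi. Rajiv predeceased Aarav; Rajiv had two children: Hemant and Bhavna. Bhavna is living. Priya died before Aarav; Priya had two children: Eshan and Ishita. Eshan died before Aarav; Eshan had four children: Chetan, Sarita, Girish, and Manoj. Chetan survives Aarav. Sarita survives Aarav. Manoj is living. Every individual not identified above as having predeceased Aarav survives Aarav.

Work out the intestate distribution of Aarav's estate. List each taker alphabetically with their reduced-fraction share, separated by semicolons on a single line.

Neither parent survives and there are no descendants, so the estate passes to Aarav's siblings and their issue per stirpes.
The estate is divided into 3 equal shares of 1/3 among Rajiv, Priya, Lakshmi.
Rajiv predeceased; the 1/3 allotted to Rajiv's branch passes to Rajiv's issue by representation.
The 1/3 is divided into 2 equal shares of 1/6 among Hemant, Bhavna.
Hemant is living and takes 1/6.
Bhavna is living and takes 1/6.
Priya predeceased; the 1/3 allotted to Priya's branch passes to Priya's issue by representation.
The 1/3 is divided into 2 equal shares of 1/6 among Eshan, Ishita.
Eshan predeceased; the 1/6 allotted to Eshan's branch passes to Eshan's issue by representation.
The 1/6 is divided into 4 equal shares of 1/24 among Chetan, Sarita, Girish, Manoj.
Chetan is living and takes 1/24.
Sarita is living and takes 1/24.
Girish is living and takes 1/24.
Manoj is living and takes 1/24.
Ishita is living and takes 1/6.
Lakshmi is living and takes 1/3.

Bhavna 1/6; Chetan 1/24; Girish 1/24; Hemant 1/6; Ishita 1/6; Lakshmi 1/3; Manoj 1/24; Sarita 1/24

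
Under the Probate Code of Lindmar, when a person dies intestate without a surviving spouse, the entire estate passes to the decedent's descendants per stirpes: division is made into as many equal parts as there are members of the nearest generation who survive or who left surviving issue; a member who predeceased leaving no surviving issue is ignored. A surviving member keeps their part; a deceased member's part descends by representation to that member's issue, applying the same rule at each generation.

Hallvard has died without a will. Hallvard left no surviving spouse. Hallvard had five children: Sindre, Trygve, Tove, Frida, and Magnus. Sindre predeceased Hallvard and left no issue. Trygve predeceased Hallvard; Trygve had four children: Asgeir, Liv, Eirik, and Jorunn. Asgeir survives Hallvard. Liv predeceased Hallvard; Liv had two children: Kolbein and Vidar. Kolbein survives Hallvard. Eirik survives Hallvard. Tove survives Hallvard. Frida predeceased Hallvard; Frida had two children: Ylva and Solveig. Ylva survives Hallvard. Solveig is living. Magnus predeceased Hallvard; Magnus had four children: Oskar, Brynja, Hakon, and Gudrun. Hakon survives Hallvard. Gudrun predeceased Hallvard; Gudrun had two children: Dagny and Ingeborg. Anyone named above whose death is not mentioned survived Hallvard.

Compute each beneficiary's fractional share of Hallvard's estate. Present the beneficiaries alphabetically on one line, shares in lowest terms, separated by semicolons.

There is no surviving spouse, so the entire estate passes to Hallvard's descendants per stirpes.
Sindre left no surviving issue, so that branch lapses and is disregarded.
The estate is divided into 4 equal shares of 1/4 among Trygve, Tove, Frida, Magnus.
Trygve predeceased; the 1/4 allotted to Trygve's branch passes to Trygve's issue by representation.
The 1/4 is divided into 4 equal shares of 1/16 among Asgeir, Liv, Eirik, Jorunn.
Asgeir is living and takes 1/16.
Liv predeceased; the 1/16 allotted to Liv's branch passes to Liv's issue by representation.
The 1/16 is divided into 2 equal shares of 1/32 among Kolbein, Vidar.
Kolbein is living and takes 1/32.
Vidar is living and takes 1/32.
Eirik is living and takes 1/16.
Jorunn is living and takes 1/16.
Tove is living and takes 1/4.
Frida predeceased; the 1/4 allotted to Frida's branch passes to Frida's issue by representation.
The 1/4 is divided into 2 equal shares of 1/8 among Ylva, Solveig.
Ylva is living and takes 1/8.
Solveig is living and takes 1/8.
Magnus predeceased; the 1/4 allotted to Magnus's branch passes to Magnus's issue by representation.
The 1/4 is divided into 4 equal shares of 1/16 among Oskar, Brynja, Hakon, Gudrun.
Oskar is living and takes 1/16.
Brynja is living and takes 1/16.
Hakon is living and takes 1/16.
Gudrun predeceased; the 1/16 allotted to Gudrun's branch passes to Gudrun's issue by representation.
The 1/16 is divided into 2 equal shares of 1/32 among Dagny, Ingeborg.
Dagny is living and takes 1/32.
Ingeborg is living and takes 1/32.

Asgeir 1/16; Brynja 1/16; Dagny 1/32; Eirik 1/16; Hakon 1/16; Ingeborg 1/32; Jorunn 1/16; Kolbein 1/32; Oskar 1/16; Solveig 1/8; Tove 1/4; Vidar 1/32; Ylva 1/8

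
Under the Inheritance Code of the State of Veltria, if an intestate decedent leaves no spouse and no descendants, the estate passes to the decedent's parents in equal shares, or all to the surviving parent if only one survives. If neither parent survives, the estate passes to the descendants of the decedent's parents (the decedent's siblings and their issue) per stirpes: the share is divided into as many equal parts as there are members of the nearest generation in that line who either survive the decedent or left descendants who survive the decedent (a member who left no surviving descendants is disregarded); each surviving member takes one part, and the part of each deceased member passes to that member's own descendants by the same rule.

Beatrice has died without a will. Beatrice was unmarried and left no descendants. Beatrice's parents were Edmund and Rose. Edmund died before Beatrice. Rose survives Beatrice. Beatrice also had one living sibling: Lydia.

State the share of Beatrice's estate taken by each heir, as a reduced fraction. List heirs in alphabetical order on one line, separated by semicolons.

Only one parent, Rose, survives, so Rose takes the entire estate. The siblings take nothing because a surviving parent has priority.

Rose 1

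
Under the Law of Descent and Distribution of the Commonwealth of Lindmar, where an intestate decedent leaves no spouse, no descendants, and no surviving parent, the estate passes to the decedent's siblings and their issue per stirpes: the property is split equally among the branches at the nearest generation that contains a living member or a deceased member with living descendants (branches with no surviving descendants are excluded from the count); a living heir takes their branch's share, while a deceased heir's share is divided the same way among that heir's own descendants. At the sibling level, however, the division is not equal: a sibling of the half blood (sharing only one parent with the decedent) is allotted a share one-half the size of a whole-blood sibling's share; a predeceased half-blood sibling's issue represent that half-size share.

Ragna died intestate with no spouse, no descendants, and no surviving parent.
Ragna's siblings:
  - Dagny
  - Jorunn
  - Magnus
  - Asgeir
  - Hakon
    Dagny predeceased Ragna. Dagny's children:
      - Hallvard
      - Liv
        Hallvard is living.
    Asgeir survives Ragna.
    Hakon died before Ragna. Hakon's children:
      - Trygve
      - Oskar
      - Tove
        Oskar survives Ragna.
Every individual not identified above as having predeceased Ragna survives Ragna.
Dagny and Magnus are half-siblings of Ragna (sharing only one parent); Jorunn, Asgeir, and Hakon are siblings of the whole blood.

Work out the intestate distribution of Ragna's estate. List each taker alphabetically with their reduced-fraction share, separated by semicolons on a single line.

No spouse, descendants, or parent survives, so the estate passes to Ragna's siblings per stirpes.
Half-blood siblings count for one-half the weight of whole-blood siblings at the initial division.
Dividing 1 in proportion to weights (total weight 4): Dagny (weight 1/2) → 1/8; Jorunn (weight 1) → 1/4; Magnus (weight 1/2) → 1/8; Asgeir (weight 1) → 1/4; Hakon (weight 1) → 1/4.
Dagny predeceased; the 1/8 allotted to Dagny's branch passes to Dagny's issue by representation.
The 1/8 is divided into 2 equal shares of 1/16 among Hallvard, Liv.
Hallvard is living and takes 1/16.
Liv is living and takes 1/16.
Jorunn is living and takes 1/4.
Magnus is living and takes 1/8.
Asgeir is living and takes 1/4.
Hakon predeceased; the 1/4 allotted to Hakon's branch passes to Hakon's issue by representation.
The 1/4 is divided into 3 equal shares of 1/12 among Trygve, Oskar, Tove.
Trygve is living and takes 1/12.
Oskar is living and takes 1/12.
Tove is living and takes 1/12.

Asgeir 1/4; Hallvard 1/16; Jorunn 1/4; Liv 1/16; Magnus 1/8; Oskar 1/12; Tove 1/12; Trygve 1/12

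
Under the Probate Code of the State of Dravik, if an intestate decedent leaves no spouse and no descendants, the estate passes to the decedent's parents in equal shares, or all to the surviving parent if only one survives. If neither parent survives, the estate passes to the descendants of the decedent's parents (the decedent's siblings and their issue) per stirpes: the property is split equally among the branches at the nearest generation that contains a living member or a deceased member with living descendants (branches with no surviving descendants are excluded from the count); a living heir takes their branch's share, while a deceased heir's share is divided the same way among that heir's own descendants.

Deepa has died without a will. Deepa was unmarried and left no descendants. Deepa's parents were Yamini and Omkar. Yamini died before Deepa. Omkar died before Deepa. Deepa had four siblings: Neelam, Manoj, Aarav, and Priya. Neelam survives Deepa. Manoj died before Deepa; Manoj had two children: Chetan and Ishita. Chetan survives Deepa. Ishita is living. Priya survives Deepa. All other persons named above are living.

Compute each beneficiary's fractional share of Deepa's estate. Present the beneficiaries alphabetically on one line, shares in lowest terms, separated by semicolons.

Neither parent survives and there are no descendants, so the estate passes to Deepa's siblings and their issue per stirpes.
The estate is divided into 4 equal shares of 1/4 among Neelam, Manoj, Aarav, Priya.
Neelam is living and takes 1/4.
Manoj predeceased; the 1/4 allotted to Manoj's branch passes to Manoj's issue by representation.
The 1/4 is divided into 2 equal shares of 1/8 among Chetan, Ishita.
Chetan is living and takes 1/8.
Ishita is living and takes 1/8.
Aarav is living and takes 1/4.
Priya is living and takes 1/4.

Aarav 1/4; Chetan 1/8; Ishita 1/8; Neelam 1/4; Priya 1/4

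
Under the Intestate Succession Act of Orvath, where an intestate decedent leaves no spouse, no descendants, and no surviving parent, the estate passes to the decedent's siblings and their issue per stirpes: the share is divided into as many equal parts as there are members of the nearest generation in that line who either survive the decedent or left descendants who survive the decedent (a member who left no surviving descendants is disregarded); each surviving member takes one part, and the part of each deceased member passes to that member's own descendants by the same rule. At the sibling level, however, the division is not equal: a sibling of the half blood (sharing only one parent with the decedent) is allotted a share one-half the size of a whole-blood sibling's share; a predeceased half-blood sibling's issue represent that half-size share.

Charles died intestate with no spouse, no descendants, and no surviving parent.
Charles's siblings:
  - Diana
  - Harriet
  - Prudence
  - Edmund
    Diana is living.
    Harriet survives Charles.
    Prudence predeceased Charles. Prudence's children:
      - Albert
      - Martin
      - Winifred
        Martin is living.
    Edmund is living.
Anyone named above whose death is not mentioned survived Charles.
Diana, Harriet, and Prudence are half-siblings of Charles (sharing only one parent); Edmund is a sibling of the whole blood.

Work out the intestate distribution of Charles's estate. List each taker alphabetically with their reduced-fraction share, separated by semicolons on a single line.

Albert 1/15; Diana 1/5; Edmund 2/5; Harriet 1/5; Martin 1/15; Winifred 1/15

No spouse, descendants, or parent survives, so the estate passes to Charles's siblings per stirpes.
Half-blood siblings count for one-half the weight of whole-blood siblings at the initial division.
Dividing 1 in proportion to weights (total weight 5/2): Diana (weight 1/2) → 1/5; Harriet (weight 1/2) → 1/5; Prudence (weight 1/2) → 1/5; Edmund (weight 1) → 2/5.
Diana is living and takes 1/5.
Harriet is living and takes 1/5.
Prudence predeceased; the 1/5 allotted to Prudence's branch passes to Prudence's issue by representation.
The 1/5 is divided into 3 equal shares of 1/15 among Albert, Martin, Winifred.
Albert is living and takes 1/15.
Martin is living and takes 1/15.
Winifred is living and takes 1/15.
Edmund is living and takes 2/5.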